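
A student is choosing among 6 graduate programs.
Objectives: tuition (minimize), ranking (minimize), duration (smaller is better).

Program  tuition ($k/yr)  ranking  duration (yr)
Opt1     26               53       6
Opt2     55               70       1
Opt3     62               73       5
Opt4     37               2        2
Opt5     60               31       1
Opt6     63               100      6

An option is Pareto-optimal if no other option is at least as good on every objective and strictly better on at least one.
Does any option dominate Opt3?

Yes

Opt2 vs Opt3: tuition 55≤62, ranking 70≤73, duration 1≤5 — Opt2 is at least as good on every objective and strictly better on at least one, so Opt2 dominates Opt3.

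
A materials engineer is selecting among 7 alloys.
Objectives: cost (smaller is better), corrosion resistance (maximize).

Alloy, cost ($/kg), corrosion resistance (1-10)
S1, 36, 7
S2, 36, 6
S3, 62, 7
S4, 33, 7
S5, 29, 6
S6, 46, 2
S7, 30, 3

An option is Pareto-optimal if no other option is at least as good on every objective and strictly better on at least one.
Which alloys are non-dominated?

S1: dominated by S4 (cost 33≤36, corrosion resistance 7≥7).
S2: dominated by S1 (cost 36≤36, corrosion resistance 7≥6).
S3: dominated by S1 (cost 36≤62, corrosion resistance 7≥7).
S4: not dominated.
S5: not dominated (best cost).
S6: dominated by S1 (cost 36≤46, corrosion resistance 7≥2).
S7: dominated by S5 (cost 29≤30, corrosion resistance 6≥3).

S4, S5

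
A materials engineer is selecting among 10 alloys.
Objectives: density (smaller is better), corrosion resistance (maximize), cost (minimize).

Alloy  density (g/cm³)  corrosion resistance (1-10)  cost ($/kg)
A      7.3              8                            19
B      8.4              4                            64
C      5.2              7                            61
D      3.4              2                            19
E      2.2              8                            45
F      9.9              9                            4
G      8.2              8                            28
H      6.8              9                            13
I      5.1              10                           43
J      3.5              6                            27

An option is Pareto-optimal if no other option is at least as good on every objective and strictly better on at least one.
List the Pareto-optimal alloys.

A: dominated by H (density 6.8≤7.3, corrosion resistance 9≥8, cost 13≤19).
B: dominated by A (density 7.3≤8.4, corrosion resistance 8≥4, cost 19≤64).
C: dominated by E (density 2.2≤5.2, corrosion resistance 8≥7, cost 45≤61).
D: not dominated.
E: not dominated (best density).
F: not dominated (best cost).
G: dominated by A (density 7.3≤8.2, corrosion resistance 8≥8, cost 19≤28).
H: not dominated.
I: not dominated (best corrosion resistance).
J: not dominated.

D, E, F, H, I, J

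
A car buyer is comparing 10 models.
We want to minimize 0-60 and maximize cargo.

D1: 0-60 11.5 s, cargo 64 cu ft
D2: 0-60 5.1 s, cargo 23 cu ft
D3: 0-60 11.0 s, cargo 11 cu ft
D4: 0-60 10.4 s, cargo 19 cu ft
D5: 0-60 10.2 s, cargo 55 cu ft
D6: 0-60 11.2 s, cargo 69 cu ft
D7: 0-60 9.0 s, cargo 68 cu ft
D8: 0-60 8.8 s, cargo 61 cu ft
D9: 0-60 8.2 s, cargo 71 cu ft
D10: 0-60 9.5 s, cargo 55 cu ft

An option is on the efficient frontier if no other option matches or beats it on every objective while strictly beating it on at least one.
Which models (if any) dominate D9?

none

D1: worse on 0-60 (11.5 vs 8.2).
D2: worse on cargo (23 vs 71).
D3: worse on 0-60 (11.0 vs 8.2).
D4: worse on 0-60 (10.4 vs 8.2).
D5: worse on 0-60 (10.2 vs 8.2).
D6: worse on 0-60 (11.2 vs 8.2).
D7: worse on 0-60 (9.0 vs 8.2).
D8: worse on 0-60 (8.8 vs 8.2).
D10: worse on 0-60 (9.5 vs 8.2).
No option dominates D9.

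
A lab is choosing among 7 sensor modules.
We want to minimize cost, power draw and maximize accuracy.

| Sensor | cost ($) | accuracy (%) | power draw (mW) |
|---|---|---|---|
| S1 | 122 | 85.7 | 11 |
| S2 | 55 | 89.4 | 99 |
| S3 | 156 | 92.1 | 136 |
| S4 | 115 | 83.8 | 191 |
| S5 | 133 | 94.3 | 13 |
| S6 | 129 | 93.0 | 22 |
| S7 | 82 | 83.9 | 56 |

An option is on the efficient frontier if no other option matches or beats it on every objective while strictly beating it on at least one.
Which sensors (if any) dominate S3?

S5, S6

S5: cost 133≤156, accuracy 94.3≥92.1, power draw 13≤136 — dominates S3.
S6: cost 129≤156, accuracy 93.0≥92.1, power draw 22≤136 — dominates S3.
Others (S1, S2, S4, S7) are each worse than S3 on at least one objective.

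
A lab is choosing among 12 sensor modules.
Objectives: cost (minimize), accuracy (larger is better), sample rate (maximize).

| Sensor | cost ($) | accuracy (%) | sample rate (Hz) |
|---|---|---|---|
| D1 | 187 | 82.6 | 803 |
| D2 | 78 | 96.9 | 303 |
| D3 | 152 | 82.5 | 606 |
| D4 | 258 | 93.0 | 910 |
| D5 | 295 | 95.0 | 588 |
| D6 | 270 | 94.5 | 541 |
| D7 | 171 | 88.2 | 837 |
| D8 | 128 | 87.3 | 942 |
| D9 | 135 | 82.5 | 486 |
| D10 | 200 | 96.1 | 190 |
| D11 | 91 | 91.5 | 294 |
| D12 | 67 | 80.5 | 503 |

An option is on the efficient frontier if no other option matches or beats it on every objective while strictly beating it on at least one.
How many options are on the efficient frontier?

D1: dominated by D7 (cost 171≤187, accuracy 88.2≥82.6, sample rate 837≥803).
D2: not dominated (best accuracy).
D3: dominated by D8 (cost 128≤152, accuracy 87.3≥82.5, sample rate 942≥606).
D4: not dominated.
D5: not dominated.
D6: not dominated.
D7: not dominated.
D8: not dominated (best sample rate).
D9: dominated by D8 (cost 128≤135, accuracy 87.3≥82.5, sample rate 942≥486).
D10: dominated by D2 (cost 78≤200, accuracy 96.9≥96.1, sample rate 303≥190).
D11: dominated by D2 (cost 78≤91, accuracy 96.9≥91.5, sample rate 303≥294).
D12: not dominated (best cost).
Pareto-optimal: D2, D4, D5, D6, D7, D8, D12 → 7.

7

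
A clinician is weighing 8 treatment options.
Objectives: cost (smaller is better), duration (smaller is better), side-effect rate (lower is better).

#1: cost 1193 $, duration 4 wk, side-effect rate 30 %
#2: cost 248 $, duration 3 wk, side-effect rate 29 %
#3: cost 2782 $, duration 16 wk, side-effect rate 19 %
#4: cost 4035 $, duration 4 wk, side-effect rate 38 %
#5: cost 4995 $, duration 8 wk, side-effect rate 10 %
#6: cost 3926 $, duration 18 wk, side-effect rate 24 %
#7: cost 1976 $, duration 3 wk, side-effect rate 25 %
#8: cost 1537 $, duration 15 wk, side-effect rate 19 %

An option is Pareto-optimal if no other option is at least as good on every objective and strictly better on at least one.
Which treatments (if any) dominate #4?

#1: cost 1193≤4035, duration 4≤4, side-effect rate 30≤38 — dominates #4.
#2: cost 248≤4035, duration 3≤4, side-effect rate 29≤38 — dominates #4.
#7: cost 1976≤4035, duration 3≤4, side-effect rate 25≤38 — dominates #4.
Others (#3, #5, #6, #8) are each worse than #4 on at least one objective.

#1, #2, #7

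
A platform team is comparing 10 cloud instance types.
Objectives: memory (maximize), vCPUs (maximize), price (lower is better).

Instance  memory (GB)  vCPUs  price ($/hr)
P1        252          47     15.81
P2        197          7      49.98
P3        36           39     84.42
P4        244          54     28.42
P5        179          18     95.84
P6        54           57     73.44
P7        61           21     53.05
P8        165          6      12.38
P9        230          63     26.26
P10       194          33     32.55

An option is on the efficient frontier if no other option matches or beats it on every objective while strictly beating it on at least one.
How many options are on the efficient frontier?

4

P1: not dominated (best memory).
P2: dominated by P1 (memory 252≥197, vCPUs 47≥7, price 15.81≤49.98).
P3: dominated by P1 (memory 252≥36, vCPUs 47≥39, price 15.81≤84.42).
P4: not dominated.
P5: dominated by P1 (memory 252≥179, vCPUs 47≥18, price 15.81≤95.84).
P6: dominated by P9 (memory 230≥54, vCPUs 63≥57, price 26.26≤73.44).
P7: dominated by P1 (memory 252≥61, vCPUs 47≥21, price 15.81≤53.05).
P8: not dominated (best price).
P9: not dominated (best vCPUs).
P10: dominated by P1 (memory 252≥194, vCPUs 47≥33, price 15.81≤32.55).
Pareto-optimal: P1, P4, P8, P9 → 4.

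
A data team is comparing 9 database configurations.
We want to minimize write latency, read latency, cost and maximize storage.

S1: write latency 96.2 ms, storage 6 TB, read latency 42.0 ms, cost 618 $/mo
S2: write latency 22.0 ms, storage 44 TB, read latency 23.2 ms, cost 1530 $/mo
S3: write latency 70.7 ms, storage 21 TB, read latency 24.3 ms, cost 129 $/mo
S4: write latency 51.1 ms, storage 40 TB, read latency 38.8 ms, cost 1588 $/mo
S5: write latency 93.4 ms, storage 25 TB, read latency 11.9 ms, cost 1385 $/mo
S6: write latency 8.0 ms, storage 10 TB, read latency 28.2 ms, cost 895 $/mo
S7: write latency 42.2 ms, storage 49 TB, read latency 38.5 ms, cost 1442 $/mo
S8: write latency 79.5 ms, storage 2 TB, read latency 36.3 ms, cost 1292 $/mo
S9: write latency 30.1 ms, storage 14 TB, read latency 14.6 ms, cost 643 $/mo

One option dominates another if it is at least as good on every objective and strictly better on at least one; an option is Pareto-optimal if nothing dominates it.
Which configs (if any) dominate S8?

S3, S6, S9

S3: write latency 70.7≤79.5, storage 21≥2, read latency 24.3≤36.3, cost 129≤1292 — dominates S8.
S6: write latency 8.0≤79.5, storage 10≥2, read latency 28.2≤36.3, cost 895≤1292 — dominates S8.
S9: write latency 30.1≤79.5, storage 14≥2, read latency 14.6≤36.3, cost 643≤1292 — dominates S8.
Others (S1, S2, S4, S5, S7) are each worse than S8 on at least one objective.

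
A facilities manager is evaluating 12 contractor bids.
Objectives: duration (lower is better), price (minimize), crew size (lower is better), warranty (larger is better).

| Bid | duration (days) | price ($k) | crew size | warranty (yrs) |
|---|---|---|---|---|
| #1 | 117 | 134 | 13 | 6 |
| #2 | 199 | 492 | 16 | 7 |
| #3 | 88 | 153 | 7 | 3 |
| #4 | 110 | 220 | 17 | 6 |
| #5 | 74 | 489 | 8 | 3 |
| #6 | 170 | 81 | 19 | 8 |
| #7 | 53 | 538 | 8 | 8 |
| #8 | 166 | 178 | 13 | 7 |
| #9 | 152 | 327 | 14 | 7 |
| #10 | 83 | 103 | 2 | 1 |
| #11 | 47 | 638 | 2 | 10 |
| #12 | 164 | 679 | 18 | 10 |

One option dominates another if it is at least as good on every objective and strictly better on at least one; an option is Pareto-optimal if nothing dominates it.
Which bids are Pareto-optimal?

#1: not dominated.
#2: dominated by #8 (duration 166≤199, price 178≤492, crew size 13≤16, warranty 7≥7).
#3: not dominated.
#4: not dominated.
#5: not dominated.
#6: not dominated (best price).
#7: not dominated.
#8: not dominated.
#9: not dominated.
#10: not dominated.
#11: not dominated (best duration).
#12: dominated by #11 (duration 47≤164, price 638≤679, crew size 2≤18, warranty 10≥10).

#1, #3, #4, #5, #6, #7, #8, #9, #10, #11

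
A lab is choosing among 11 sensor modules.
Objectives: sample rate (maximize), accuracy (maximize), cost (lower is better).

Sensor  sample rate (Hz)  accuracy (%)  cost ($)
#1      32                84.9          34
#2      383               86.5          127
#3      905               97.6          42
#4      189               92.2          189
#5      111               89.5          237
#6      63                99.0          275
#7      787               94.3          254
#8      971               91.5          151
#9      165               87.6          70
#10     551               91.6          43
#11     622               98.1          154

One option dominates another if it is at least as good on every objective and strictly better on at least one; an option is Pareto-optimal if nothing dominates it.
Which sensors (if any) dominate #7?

#3

#3: sample rate 905≥787, accuracy 97.6≥94.3, cost 42≤254 — dominates #7.
Others (#1, #2, #4, #5, #6, #8, #9, #10, #11) are each worse than #7 on at least one objective.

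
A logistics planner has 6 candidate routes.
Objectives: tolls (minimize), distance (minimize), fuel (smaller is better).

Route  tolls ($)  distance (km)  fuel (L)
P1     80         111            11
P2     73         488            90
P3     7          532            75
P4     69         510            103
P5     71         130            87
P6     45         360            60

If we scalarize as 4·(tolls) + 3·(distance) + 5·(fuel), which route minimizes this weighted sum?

P1

P1: 4·80 + 3·111 + 5·11 = 708
P2: 4·73 + 3·488 + 5·90 = 2206
P3: 4·7 + 3·532 + 5·75 = 1999
P4: 4·69 + 3·510 + 5·103 = 2321
P5: 4·71 + 3·130 + 5·87 = 1109
P6: 4·45 + 3·360 + 5·60 = 1560
Lowest: P1 at 708.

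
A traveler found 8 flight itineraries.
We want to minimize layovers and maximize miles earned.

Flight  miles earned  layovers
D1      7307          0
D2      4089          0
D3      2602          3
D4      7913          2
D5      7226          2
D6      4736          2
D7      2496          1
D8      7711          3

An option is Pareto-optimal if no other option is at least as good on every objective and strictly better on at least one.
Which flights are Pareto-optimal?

D1, D4

D1: not dominated.
D2: dominated by D1 (miles earned 7307≥4089, layovers 0≤0).
D3: dominated by D1 (miles earned 7307≥2602, layovers 0≤3).
D4: not dominated (best miles earned).
D5: dominated by D1 (miles earned 7307≥7226, layovers 0≤2).
D6: dominated by D1 (miles earned 7307≥4736, layovers 0≤2).
D7: dominated by D1 (miles earned 7307≥2496, layovers 0≤1).
D8: dominated by D4 (miles earned 7913≥7711, layovers 2≤3).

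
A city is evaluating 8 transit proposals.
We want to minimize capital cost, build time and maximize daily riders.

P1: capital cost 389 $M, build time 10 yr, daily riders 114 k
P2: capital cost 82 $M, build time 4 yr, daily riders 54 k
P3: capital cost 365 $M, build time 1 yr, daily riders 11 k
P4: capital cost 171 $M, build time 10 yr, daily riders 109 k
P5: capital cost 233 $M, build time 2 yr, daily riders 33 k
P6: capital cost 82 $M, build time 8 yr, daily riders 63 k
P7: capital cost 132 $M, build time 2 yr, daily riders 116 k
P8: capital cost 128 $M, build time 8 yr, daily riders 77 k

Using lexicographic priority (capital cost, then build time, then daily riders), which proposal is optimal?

P2

First minimize capital cost: best is 82, kept {P2, P6}.
Then minimize build time: best is 4, kept {P2}.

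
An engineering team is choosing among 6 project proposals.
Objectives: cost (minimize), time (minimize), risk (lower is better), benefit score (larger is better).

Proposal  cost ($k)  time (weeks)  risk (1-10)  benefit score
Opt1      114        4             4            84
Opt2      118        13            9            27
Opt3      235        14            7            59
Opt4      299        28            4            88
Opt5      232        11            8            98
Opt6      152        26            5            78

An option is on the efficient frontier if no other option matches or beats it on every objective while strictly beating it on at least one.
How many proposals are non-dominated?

3

Opt1: not dominated (best cost).
Opt2: dominated by Opt1 (cost 114≤118, time 4≤13, risk 4≤9, benefit score 84≥27).
Opt3: dominated by Opt1 (cost 114≤235, time 4≤14, risk 4≤7, benefit score 84≥59).
Opt4: not dominated.
Opt5: not dominated (best benefit score).
Opt6: dominated by Opt1 (cost 114≤152, time 4≤26, risk 4≤5, benefit score 84≥78).
Pareto-optimal: Opt1, Opt4, Opt5 → 3.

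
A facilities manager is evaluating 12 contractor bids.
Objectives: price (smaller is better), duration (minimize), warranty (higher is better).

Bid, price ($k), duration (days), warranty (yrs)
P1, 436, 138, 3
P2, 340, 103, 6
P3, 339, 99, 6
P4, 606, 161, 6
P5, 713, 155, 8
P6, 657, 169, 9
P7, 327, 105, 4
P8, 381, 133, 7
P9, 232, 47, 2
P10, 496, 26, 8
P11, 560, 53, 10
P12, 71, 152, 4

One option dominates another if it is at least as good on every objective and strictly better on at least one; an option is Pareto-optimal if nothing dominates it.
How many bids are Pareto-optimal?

P1: dominated by P2 (price 340≤436, duration 103≤138, warranty 6≥3).
P2: dominated by P3 (price 339≤340, duration 99≤103, warranty 6≥6).
P3: not dominated.
P4: dominated by P2 (price 340≤606, duration 103≤161, warranty 6≥6).
P5: dominated by P10 (price 496≤713, duration 26≤155, warranty 8≥8).
P6: dominated by P11 (price 560≤657, duration 53≤169, warranty 10≥9).
P7: not dominated.
P8: not dominated.
P9: not dominated.
P10: not dominated (best duration).
P11: not dominated (best warranty).
P12: not dominated (best price).
Pareto-optimal: P3, P7, P8, P9, P10, P11, P12 → 7.

7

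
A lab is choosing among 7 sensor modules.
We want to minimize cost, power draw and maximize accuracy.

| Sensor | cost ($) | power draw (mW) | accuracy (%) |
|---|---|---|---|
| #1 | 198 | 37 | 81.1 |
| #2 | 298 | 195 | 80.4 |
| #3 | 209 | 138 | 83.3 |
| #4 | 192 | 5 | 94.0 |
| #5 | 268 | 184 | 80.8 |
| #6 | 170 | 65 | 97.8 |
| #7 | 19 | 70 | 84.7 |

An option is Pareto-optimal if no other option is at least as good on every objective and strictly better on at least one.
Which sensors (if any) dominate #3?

#4, #6, #7

#4: cost 192≤209, power draw 5≤138, accuracy 94.0≥83.3 — dominates #3.
#6: cost 170≤209, power draw 65≤138, accuracy 97.8≥83.3 — dominates #3.
#7: cost 19≤209, power draw 70≤138, accuracy 84.7≥83.3 — dominates #3.
Others (#1, #2, #5) are each worse than #3 on at least one objective.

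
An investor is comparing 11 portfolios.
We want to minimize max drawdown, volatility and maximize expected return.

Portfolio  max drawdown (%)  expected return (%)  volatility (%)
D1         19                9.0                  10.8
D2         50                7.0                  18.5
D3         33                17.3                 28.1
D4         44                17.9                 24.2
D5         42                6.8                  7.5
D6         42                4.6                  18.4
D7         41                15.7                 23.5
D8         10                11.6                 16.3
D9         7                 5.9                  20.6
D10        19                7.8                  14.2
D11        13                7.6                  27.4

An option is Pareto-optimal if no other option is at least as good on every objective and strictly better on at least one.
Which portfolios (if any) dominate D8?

D1: worse on max drawdown (19 vs 10).
D2: worse on max drawdown (50 vs 10).
D3: worse on max drawdown (33 vs 10).
D4: worse on max drawdown (44 vs 10).
D5: worse on max drawdown (42 vs 10).
D6: worse on max drawdown (42 vs 10).
D7: worse on max drawdown (41 vs 10).
D9: worse on expected return (5.9 vs 11.6).
D10: worse on max drawdown (19 vs 10).
D11: worse on max drawdown (13 vs 10).
No option dominates D8.

none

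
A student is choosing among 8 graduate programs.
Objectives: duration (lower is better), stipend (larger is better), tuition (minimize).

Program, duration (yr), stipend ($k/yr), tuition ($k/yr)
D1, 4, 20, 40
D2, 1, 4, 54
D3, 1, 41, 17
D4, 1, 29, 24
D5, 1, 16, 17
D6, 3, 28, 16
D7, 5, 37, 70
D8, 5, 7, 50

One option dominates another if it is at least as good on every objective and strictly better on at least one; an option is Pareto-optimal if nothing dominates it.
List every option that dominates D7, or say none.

D3

D3: duration 1≤5, stipend 41≥37, tuition 17≤70 — dominates D7.
Others (D1, D2, D4, D5, D6, D8) are each worse than D7 on at least one objective.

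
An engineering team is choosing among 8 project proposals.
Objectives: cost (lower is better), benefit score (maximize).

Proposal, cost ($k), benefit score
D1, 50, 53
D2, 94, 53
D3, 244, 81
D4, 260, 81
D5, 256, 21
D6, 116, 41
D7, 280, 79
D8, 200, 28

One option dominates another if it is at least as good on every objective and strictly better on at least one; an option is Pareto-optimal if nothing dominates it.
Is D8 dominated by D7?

D7 vs D8: D7 is worse on cost (280 vs 200), so it does not dominate D8.

No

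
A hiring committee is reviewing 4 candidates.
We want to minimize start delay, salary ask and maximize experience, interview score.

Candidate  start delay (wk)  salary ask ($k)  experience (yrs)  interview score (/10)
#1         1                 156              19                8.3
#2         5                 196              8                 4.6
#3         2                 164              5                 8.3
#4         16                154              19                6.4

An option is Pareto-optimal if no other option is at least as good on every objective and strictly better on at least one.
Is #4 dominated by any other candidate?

No

#1: worse on salary ask (156 vs 154).
#2: worse on salary ask (196 vs 154).
#3: worse on salary ask (164 vs 154).
No option is at least as good as #4 on every objective and strictly better on one.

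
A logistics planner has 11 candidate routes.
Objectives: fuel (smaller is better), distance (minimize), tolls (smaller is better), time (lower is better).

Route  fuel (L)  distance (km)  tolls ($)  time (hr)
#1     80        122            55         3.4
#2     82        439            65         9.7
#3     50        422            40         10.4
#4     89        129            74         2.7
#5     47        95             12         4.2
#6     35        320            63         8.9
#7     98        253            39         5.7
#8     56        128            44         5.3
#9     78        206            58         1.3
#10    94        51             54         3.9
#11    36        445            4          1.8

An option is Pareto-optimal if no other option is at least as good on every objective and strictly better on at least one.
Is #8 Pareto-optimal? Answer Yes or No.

#5 vs #8: fuel 47≤56, distance 95≤128, tolls 12≤44, time 4.2≤5.3 — #5 is at least as good on every objective and strictly better on at least one, so #5 dominates #8.

No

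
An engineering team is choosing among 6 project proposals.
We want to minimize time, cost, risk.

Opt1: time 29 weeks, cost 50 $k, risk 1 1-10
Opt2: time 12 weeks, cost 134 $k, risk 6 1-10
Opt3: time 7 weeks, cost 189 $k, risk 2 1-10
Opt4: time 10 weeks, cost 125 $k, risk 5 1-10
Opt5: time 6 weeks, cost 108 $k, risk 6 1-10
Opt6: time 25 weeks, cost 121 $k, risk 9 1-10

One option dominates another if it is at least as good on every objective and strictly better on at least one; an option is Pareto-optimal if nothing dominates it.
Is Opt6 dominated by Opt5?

Yes

Opt5 vs Opt6: time 6≤25, cost 108≤121, risk 6≤9 — Opt5 is at least as good on every objective with at least one strict improvement.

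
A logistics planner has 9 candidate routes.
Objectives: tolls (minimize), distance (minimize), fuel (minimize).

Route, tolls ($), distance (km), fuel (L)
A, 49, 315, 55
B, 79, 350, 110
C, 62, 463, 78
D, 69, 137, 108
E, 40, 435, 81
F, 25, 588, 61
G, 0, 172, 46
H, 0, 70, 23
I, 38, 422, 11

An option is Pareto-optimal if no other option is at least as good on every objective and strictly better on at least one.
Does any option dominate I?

No

A: worse on tolls (49 vs 38).
B: worse on tolls (79 vs 38).
C: worse on tolls (62 vs 38).
D: worse on tolls (69 vs 38).
E: worse on tolls (40 vs 38).
F: worse on distance (588 vs 422).
G: worse on fuel (46 vs 11).
H: worse on fuel (23 vs 11).
No option is at least as good as I on every objective and strictly better on one.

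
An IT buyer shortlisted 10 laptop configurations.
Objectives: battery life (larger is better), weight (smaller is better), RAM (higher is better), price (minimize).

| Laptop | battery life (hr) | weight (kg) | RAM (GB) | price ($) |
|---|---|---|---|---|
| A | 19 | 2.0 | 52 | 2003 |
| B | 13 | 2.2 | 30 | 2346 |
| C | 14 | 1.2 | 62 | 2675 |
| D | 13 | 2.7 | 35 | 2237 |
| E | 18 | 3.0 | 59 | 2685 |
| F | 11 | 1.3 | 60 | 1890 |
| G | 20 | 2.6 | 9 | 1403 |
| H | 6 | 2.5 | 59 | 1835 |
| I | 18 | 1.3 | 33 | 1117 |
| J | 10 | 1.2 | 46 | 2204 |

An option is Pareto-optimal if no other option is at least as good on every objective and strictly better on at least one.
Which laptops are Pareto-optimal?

A: not dominated.
B: dominated by A (battery life 19≥13, weight 2.0≤2.2, RAM 52≥30, price 2003≤2346).
C: not dominated (best RAM).
D: dominated by A (battery life 19≥13, weight 2.0≤2.7, RAM 52≥35, price 2003≤2237).
E: not dominated.
F: not dominated.
G: not dominated (best battery life).
H: not dominated.
I: not dominated (best price).
J: not dominated.

A, C, E, F, G, H, I, J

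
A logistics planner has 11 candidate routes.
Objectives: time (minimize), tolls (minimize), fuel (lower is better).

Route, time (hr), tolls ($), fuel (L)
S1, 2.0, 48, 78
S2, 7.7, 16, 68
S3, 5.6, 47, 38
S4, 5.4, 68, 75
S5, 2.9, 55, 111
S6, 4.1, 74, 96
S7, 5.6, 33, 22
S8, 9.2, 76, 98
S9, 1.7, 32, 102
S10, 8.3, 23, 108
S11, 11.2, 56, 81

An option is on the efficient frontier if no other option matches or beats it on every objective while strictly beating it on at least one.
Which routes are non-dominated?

S1, S2, S4, S7, S9

S1: not dominated.
S2: not dominated (best tolls).
S3: dominated by S7 (time 5.6≤5.6, tolls 33≤47, fuel 22≤38).
S4: not dominated.
S5: dominated by S1 (time 2.0≤2.9, tolls 48≤55, fuel 78≤111).
S6: dominated by S1 (time 2.0≤4.1, tolls 48≤74, fuel 78≤96).
S7: not dominated (best fuel).
S8: dominated by S1 (time 2.0≤9.2, tolls 48≤76, fuel 78≤98).
S9: not dominated (best time).
S10: dominated by S2 (time 7.7≤8.3, tolls 16≤23, fuel 68≤108).
S11: dominated by S1 (time 2.0≤11.2, tolls 48≤56, fuel 78≤81).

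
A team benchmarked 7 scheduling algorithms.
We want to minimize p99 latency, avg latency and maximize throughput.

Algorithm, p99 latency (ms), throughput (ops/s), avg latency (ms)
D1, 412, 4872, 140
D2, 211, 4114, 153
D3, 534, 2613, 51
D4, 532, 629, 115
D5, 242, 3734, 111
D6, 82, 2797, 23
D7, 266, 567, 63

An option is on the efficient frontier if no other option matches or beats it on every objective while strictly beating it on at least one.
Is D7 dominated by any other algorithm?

D6 vs D7: p99 latency 82≤266, throughput 2797≥567, avg latency 23≤63 — D6 is at least as good on every objective and strictly better on at least one, so D6 dominates D7.

Yes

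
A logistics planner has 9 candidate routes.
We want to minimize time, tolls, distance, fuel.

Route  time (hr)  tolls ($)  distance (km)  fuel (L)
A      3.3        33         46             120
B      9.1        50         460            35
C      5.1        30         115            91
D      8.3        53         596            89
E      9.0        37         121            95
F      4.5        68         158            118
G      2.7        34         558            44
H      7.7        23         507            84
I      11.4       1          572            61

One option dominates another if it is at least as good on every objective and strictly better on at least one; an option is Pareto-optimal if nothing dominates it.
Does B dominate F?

No

B vs F: B is worse on time (9.1 vs 4.5), so it does not dominate F.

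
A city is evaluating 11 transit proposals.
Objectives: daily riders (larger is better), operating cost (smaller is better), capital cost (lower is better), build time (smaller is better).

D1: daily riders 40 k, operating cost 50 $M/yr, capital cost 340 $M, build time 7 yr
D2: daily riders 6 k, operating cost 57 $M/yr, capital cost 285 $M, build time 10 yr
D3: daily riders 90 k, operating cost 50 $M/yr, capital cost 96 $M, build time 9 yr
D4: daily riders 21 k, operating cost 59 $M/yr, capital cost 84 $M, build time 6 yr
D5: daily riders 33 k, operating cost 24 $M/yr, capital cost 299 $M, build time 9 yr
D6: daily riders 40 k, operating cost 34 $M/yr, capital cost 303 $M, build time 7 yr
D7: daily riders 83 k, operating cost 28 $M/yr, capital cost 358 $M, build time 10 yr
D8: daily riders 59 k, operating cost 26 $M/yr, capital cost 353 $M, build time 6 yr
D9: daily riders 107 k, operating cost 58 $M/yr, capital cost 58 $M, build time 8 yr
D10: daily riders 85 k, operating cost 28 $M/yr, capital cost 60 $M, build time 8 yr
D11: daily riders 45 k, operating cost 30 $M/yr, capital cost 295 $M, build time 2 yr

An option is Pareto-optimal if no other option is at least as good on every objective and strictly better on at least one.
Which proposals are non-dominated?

D3, D4, D5, D8, D9, D10, D11

D1: dominated by D6 (daily riders 40≥40, operating cost 34≤50, capital cost 303≤340, build time 7≤7).
D2: dominated by D3 (daily riders 90≥6, operating cost 50≤57, capital cost 96≤285, build time 9≤10).
D3: not dominated.
D4: not dominated.
D5: not dominated (best operating cost).
D6: dominated by D11 (daily riders 45≥40, operating cost 30≤34, capital cost 295≤303, build time 2≤7).
D7: dominated by D10 (daily riders 85≥83, operating cost 28≤28, capital cost 60≤358, build time 8≤10).
D8: not dominated.
D9: not dominated (best daily riders).
D10: not dominated.
D11: not dominated (best build time).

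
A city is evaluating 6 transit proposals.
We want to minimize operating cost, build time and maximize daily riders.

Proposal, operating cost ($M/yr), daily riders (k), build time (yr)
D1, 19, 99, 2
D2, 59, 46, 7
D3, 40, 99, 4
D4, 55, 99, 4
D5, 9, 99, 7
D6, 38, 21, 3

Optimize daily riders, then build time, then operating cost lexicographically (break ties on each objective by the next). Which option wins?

First maximize daily riders: best is 99, kept {D1, D3, D4, D5}.
Then minimize build time: best is 2, kept {D1}.

D1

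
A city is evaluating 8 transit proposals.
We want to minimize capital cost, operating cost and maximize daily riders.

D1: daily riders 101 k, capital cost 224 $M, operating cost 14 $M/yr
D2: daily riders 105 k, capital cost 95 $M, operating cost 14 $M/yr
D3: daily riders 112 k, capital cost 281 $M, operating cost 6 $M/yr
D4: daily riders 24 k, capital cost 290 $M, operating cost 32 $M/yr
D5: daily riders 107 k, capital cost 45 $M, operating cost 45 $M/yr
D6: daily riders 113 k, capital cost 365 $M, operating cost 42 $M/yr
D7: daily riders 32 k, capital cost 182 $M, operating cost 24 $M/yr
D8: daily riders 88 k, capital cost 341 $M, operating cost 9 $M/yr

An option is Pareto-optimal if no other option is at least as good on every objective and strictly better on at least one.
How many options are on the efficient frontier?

D1: dominated by D2 (daily riders 105≥101, capital cost 95≤224, operating cost 14≤14).
D2: not dominated.
D3: not dominated (best operating cost).
D4: dominated by D1 (daily riders 101≥24, capital cost 224≤290, operating cost 14≤32).
D5: not dominated (best capital cost).
D6: not dominated (best daily riders).
D7: dominated by D2 (daily riders 105≥32, capital cost 95≤182, operating cost 14≤24).
D8: dominated by D3 (daily riders 112≥88, capital cost 281≤341, operating cost 6≤9).
Pareto-optimal: D2, D3, D5, D6 → 4.

4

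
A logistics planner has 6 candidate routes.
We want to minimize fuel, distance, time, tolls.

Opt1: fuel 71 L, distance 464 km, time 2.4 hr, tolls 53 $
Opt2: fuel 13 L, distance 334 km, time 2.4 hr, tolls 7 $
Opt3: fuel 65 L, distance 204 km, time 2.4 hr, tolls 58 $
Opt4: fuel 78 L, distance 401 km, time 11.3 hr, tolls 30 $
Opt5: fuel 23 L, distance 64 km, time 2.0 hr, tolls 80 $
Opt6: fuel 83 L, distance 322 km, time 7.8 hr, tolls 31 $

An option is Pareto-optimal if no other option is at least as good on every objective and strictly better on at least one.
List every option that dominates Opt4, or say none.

Opt2

Opt2: fuel 13≤78, distance 334≤401, time 2.4≤11.3, tolls 7≤30 — dominates Opt4.
Others (Opt1, Opt3, Opt5, Opt6) are each worse than Opt4 on at least one objective.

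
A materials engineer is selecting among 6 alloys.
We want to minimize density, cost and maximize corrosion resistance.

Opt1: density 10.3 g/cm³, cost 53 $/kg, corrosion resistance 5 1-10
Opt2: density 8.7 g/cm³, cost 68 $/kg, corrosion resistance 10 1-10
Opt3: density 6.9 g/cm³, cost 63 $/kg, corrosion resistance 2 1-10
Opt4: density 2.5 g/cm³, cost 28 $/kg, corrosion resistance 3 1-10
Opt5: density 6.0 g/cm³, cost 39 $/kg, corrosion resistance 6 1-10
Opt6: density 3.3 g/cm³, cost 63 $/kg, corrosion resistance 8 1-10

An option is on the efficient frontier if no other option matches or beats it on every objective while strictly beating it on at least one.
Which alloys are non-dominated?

Opt1: dominated by Opt5 (density 6.0≤10.3, cost 39≤53, corrosion resistance 6≥5).
Opt2: not dominated (best corrosion resistance).
Opt3: dominated by Opt4 (density 2.5≤6.9, cost 28≤63, corrosion resistance 3≥2).
Opt4: not dominated (best density).
Opt5: not dominated.
Opt6: not dominated.

Opt2, Opt4, Opt5, Opt6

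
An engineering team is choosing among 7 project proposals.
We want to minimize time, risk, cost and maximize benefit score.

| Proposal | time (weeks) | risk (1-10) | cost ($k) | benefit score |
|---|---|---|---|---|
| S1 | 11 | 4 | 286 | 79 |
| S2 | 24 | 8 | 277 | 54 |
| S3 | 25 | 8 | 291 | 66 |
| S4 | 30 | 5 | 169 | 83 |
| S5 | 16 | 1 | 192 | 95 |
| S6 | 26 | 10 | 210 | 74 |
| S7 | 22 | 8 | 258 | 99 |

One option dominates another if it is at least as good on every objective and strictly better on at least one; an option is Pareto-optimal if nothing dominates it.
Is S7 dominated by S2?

No

S2 vs S7: S2 is worse on time (24 vs 22), so it does not dominate S7.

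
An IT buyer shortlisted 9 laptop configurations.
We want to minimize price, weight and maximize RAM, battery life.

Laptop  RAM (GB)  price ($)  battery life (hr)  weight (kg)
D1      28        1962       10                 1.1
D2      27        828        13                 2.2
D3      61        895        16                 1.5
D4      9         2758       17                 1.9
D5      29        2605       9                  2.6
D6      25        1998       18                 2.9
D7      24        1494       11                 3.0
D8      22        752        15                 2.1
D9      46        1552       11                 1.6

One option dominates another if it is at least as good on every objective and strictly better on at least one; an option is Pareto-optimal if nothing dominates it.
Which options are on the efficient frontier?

D1, D2, D3, D4, D6, D8

D1: not dominated (best weight).
D2: not dominated.
D3: not dominated (best RAM).
D4: not dominated.
D5: dominated by D3 (RAM 61≥29, price 895≤2605, battery life 16≥9, weight 1.5≤2.6).
D6: not dominated (best battery life).
D7: dominated by D2 (RAM 27≥24, price 828≤1494, battery life 13≥11, weight 2.2≤3.0).
D8: not dominated (best price).
D9: dominated by D3 (RAM 61≥46, price 895≤1552, battery life 16≥11, weight 1.5≤1.6).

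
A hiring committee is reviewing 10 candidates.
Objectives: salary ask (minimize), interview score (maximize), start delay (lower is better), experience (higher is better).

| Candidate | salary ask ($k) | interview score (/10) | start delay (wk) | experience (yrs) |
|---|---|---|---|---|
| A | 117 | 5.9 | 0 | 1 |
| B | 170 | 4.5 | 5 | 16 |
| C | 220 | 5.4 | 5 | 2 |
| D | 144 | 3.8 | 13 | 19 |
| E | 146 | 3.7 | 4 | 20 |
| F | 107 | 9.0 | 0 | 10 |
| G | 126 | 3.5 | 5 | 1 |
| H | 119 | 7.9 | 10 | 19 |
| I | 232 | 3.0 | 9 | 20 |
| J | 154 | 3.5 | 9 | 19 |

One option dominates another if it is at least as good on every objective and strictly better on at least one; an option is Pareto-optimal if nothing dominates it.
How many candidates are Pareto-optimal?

A: dominated by F (salary ask 107≤117, interview score 9.0≥5.9, start delay 0≤0, experience 10≥1).
B: not dominated.
C: dominated by F (salary ask 107≤220, interview score 9.0≥5.4, start delay 0≤5, experience 10≥2).
D: dominated by H (salary ask 119≤144, interview score 7.9≥3.8, start delay 10≤13, experience 19≥19).
E: not dominated.
F: not dominated (best salary ask).
G: dominated by A (salary ask 117≤126, interview score 5.9≥3.5, start delay 0≤5, experience 1≥1).
H: not dominated.
I: dominated by E (salary ask 146≤232, interview score 3.7≥3.0, start delay 4≤9, experience 20≥20).
J: dominated by E (salary ask 146≤154, interview score 3.7≥3.5, start delay 4≤9, experience 20≥19).
Pareto-optimal: B, E, F, H → 4.

4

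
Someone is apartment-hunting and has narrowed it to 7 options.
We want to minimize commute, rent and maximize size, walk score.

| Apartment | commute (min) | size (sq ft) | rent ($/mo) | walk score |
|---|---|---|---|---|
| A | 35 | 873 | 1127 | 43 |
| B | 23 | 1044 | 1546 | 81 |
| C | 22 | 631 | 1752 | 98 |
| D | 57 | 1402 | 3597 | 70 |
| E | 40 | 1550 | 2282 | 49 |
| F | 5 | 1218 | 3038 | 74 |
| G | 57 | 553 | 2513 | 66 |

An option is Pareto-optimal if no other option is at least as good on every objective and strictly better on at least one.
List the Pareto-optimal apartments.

A: not dominated (best rent).
B: not dominated.
C: not dominated (best walk score).
D: not dominated.
E: not dominated (best size).
F: not dominated (best commute).
G: dominated by B (commute 23≤57, size 1044≥553, rent 1546≤2513, walk score 81≥66).

A, B, C, D, E, F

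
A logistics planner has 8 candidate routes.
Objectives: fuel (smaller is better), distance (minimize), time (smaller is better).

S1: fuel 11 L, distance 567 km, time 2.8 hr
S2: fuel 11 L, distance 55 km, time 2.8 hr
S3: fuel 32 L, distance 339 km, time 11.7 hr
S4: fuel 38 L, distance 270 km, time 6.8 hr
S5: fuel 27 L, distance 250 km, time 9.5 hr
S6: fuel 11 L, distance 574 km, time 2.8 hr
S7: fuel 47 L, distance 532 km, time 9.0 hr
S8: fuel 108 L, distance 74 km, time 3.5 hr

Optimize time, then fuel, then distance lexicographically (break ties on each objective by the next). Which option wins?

First minimize time: best is 2.8, kept {S1, S2, S6}.
Then minimize fuel: best is 11, kept {S1, S2, S6}.
Then minimize distance: best is 55, kept {S2}.

S2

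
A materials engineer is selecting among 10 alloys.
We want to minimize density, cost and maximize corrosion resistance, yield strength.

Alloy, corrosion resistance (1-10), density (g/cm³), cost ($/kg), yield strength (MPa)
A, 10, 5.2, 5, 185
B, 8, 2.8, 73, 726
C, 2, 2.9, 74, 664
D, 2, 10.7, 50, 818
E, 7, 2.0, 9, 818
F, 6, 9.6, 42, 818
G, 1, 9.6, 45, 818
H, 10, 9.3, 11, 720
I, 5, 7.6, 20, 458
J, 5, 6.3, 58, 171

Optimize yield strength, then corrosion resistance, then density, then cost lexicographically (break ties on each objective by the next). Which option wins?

E

First maximize yield strength: best is 818, kept {D, E, F, G}.
Then maximize corrosion resistance: best is 7, kept {E}.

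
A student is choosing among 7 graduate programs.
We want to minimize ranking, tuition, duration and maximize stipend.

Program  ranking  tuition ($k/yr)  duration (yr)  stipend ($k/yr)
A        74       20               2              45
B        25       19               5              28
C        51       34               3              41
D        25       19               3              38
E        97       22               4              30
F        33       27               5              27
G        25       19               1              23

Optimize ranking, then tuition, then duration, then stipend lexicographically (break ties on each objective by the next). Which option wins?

G

First minimize ranking: best is 25, kept {B, D, G}.
Then minimize tuition: best is 19, kept {B, D, G}.
Then minimize duration: best is 1, kept {G}.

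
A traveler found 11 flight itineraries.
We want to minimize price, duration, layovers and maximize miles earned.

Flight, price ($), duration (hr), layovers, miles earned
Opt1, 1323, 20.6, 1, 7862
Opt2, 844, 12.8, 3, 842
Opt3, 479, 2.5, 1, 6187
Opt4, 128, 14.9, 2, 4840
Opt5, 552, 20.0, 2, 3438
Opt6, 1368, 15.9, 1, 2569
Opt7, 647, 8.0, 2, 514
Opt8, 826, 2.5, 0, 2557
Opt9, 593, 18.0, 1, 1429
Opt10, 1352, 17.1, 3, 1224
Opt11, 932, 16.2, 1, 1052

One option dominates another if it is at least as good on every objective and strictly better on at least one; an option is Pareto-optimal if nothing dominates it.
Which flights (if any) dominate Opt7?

Opt3

Opt3: price 479≤647, duration 2.5≤8.0, layovers 1≤2, miles earned 6187≥514 — dominates Opt7.
Others (Opt1, Opt2, Opt4, Opt5, Opt6, Opt8, Opt9, Opt10, Opt11) are each worse than Opt7 on at least one objective.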